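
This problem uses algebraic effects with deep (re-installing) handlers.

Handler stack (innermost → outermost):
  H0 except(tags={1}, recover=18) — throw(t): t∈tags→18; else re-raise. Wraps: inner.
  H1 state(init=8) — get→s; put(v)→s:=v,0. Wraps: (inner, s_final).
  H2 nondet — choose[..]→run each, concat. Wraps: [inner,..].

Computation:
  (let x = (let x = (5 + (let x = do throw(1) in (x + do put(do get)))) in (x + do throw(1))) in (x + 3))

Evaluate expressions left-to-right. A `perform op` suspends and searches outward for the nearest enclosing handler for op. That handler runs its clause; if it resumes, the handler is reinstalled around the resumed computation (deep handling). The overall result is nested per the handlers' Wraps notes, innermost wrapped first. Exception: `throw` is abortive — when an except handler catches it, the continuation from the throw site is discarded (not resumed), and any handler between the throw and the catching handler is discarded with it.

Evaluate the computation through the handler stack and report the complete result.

Answer: [(18, 8)]

Step-by-step:
throw(1) @ H0 caught ⇒ 18
H1 returns (18, 8)
H2 returns [(18, 8)]
= [(18, 8)]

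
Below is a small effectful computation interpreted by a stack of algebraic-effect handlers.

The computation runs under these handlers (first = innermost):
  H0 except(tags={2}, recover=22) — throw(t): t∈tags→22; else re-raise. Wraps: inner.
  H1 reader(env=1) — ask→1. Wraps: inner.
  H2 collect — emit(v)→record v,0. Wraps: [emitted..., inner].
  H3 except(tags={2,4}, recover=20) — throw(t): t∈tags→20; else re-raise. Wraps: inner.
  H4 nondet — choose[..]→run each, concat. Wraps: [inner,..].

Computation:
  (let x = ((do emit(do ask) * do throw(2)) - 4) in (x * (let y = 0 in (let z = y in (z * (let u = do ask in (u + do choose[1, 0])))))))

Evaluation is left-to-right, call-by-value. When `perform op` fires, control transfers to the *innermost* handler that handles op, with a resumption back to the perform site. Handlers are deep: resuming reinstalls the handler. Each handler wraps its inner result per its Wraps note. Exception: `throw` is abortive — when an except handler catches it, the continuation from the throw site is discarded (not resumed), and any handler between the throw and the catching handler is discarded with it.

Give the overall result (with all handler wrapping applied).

Answer: [[1, 22]]

Evaluation trace:
ask @ H1 ⇒ 1
emit(1) @ H2 ⇒ out+=1
throw(2) @ H0 caught ⇒ 22
H1 returns 22
H2 returns [1, 22]
H3 returns [1, 22]
H4 returns [[1, 22]]
= [[1, 22]]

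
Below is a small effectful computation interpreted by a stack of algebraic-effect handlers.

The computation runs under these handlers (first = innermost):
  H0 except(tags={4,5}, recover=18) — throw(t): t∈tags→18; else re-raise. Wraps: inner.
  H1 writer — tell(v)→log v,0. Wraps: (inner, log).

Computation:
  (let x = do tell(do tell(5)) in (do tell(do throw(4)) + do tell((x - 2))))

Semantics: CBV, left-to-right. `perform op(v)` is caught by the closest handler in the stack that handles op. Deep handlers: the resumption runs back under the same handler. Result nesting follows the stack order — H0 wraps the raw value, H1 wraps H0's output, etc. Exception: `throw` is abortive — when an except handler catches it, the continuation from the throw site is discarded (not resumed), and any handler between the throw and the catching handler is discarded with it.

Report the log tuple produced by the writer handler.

Answer: (5, 0)

Step-by-step:
tell(5) @ H1 ⇒ log+=5
tell(0) @ H1 ⇒ log+=0
throw(4) @ H0 caught ⇒ 18
H1 returns (18, (5, 0))
= (18, (5, 0))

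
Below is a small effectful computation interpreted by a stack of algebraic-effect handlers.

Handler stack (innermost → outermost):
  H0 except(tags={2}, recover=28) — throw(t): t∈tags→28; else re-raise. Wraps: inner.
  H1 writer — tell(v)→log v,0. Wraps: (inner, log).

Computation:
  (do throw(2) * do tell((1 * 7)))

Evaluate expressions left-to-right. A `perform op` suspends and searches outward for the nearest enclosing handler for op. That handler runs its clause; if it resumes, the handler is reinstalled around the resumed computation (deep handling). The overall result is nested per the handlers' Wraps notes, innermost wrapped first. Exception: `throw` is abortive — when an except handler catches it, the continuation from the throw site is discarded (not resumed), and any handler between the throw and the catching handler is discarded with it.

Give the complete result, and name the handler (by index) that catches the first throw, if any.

Answer: (28, ()) ; first throw caught by: H0

Working:
throw(2) @ H0 caught ⇒ 28
H1 returns (28, ())
= (28, ())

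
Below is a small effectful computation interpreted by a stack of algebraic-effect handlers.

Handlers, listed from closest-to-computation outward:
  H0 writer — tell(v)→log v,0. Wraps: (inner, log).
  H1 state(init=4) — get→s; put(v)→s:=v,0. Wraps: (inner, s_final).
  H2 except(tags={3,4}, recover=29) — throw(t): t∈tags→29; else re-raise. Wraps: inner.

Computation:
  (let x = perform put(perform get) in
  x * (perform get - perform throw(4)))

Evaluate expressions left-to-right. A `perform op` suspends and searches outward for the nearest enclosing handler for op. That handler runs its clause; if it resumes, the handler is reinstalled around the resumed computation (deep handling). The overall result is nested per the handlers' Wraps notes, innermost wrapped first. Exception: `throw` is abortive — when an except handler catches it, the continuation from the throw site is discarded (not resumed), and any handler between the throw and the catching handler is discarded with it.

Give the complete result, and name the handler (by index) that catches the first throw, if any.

Answer: 29 ; first throw caught by: H2

Step-by-step:
get @ H1 ⇒ 4
put(4) @ H1 ⇒ s:=4
get @ H1 ⇒ 4
throw(4) @ H2 caught ⇒ 29
= 29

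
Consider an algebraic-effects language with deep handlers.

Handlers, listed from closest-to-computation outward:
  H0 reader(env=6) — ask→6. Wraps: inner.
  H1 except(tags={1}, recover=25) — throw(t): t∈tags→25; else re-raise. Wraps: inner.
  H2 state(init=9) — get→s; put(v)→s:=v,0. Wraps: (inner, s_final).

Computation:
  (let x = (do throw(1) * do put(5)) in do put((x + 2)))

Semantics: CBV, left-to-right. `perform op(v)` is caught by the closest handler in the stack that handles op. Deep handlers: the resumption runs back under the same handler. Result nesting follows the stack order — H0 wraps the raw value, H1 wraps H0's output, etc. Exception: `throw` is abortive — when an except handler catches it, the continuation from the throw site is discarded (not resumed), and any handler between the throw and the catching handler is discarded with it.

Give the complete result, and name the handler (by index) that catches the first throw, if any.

Answer: (25, 9) ; first throw caught by: H1

Working:
throw(1) @ H1 caught ⇒ 25
H2 returns (25, 9)
= (25, 9)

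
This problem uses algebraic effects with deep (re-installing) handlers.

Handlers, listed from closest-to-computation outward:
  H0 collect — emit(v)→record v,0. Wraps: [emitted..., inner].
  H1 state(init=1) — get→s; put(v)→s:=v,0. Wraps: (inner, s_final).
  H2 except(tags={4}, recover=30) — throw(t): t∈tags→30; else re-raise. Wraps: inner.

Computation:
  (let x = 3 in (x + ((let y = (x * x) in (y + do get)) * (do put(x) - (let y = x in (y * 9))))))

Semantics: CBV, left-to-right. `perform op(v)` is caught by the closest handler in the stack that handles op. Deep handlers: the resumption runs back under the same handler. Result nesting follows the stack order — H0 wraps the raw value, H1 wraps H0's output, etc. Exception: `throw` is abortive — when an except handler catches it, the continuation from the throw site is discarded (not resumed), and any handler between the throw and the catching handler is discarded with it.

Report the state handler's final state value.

Answer: 3

Step-by-step:
get @ H1 ⇒ 1
put(3) @ H1 ⇒ s:=3
H0 returns [-267]
H1 returns ([-267], 3)
H2 returns ([-267], 3)
= ([-267], 3)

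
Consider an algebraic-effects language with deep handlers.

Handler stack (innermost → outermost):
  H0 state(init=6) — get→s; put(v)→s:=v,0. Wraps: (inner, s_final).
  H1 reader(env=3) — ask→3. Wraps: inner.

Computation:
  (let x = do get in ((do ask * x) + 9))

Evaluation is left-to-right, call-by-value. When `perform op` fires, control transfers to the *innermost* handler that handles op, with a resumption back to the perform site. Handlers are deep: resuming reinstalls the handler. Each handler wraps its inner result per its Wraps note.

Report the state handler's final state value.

Answer: 6

Working:
get @ H0 ⇒ 6
ask @ H1 ⇒ 3
H0 returns (27, 6)
H1 returns (27, 6)
= (27, 6)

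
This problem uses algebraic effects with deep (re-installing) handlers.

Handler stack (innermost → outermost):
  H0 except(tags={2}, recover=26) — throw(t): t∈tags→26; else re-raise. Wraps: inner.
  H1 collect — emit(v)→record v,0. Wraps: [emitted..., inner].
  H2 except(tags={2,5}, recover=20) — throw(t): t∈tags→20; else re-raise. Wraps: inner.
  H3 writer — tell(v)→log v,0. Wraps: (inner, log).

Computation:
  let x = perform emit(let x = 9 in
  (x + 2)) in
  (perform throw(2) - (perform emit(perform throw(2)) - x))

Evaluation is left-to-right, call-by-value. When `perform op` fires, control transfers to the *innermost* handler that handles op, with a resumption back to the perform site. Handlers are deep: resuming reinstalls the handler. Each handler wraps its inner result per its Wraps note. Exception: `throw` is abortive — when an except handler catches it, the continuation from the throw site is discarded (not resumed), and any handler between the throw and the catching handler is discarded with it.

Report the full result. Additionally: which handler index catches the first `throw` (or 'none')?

Answer: ([11, 26], ()) ; first throw caught by: H0

Evaluation trace:
emit(11) @ H1 ⇒ out+=11
throw(2) @ H0 caught ⇒ 26
H1 returns [11, 26]
H2 returns [11, 26]
H3 returns ([11, 26], ())
= ([11, 26], ())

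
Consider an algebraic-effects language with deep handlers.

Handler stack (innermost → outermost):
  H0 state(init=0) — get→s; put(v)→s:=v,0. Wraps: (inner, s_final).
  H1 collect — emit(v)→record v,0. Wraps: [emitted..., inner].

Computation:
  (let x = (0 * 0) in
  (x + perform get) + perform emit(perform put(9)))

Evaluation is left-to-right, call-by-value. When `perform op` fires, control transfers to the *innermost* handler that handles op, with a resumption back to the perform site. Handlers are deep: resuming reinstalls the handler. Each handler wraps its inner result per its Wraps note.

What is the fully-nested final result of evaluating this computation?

Working:
get @ H0 ⇒ 0
put(9) @ H0 ⇒ s:=9
emit(0) @ H1 ⇒ out+=0
H0 returns (0, 9)
H1 returns [0, (0, 9)]
= [0, (0, 9)]

Answer: [0, (0, 9)]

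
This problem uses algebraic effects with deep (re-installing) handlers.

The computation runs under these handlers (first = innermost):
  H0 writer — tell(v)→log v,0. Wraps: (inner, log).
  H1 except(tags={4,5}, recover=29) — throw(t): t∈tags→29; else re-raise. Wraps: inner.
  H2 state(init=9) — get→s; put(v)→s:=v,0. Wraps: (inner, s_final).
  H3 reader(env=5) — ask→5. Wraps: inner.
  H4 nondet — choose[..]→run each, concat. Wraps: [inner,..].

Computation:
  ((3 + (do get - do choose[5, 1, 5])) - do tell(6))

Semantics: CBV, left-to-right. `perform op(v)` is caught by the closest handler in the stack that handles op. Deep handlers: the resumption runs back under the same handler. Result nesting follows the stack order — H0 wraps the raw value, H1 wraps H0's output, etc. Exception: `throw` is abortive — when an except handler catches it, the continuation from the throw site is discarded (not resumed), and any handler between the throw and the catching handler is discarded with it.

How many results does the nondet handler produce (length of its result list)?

Working:
get @ H2 ⇒ 9
choose[5, 1, 5] @ H4
  branch[0] choose=5:
    tell(6) @ H0 ⇒ log+=6
    H0 returns (7, (6))
    H1 returns (7, (6))
    H2 returns ((7, (6)), 9)
    H3 returns ((7, (6)), 9)
    H4 returns [((7, (6)), 9)]
  branch[1] choose=1:
    tell(6) @ H0 ⇒ log+=6
    H0 returns (11, (6))
    H1 returns (11, (6))
    H2 returns ((11, (6)), 9)
    H3 returns ((11, (6)), 9)
    H4 returns [((11, (6)), 9)]
  branch[2] choose=5:
    tell(6) @ H0 ⇒ log+=6
    H0 returns (7, (6))
    H1 returns (7, (6))
    H2 returns ((7, (6)), 9)
    H3 returns ((7, (6)), 9)
    H4 returns [((7, (6)), 9)]
= [((7, (6)), 9), ((11, (6)), 9), ((7, (6)), 9)]

Answer: 3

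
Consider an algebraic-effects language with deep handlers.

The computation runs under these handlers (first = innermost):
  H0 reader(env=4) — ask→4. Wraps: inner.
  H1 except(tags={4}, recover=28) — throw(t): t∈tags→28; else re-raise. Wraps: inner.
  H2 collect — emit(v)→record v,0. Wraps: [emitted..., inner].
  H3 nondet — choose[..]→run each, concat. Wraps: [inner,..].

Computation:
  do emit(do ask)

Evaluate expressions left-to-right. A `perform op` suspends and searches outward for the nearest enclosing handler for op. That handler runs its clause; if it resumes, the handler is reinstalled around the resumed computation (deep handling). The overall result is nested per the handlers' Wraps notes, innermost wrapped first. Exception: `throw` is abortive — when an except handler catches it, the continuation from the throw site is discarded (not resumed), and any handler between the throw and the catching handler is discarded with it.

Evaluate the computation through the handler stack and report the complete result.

Evaluation trace:
ask @ H0 ⇒ 4
emit(4) @ H2 ⇒ out+=4
H0 returns 0
H1 returns 0
H2 returns [4, 0]
H3 returns [[4, 0]]
= [[4, 0]]

Answer: [[4, 0]]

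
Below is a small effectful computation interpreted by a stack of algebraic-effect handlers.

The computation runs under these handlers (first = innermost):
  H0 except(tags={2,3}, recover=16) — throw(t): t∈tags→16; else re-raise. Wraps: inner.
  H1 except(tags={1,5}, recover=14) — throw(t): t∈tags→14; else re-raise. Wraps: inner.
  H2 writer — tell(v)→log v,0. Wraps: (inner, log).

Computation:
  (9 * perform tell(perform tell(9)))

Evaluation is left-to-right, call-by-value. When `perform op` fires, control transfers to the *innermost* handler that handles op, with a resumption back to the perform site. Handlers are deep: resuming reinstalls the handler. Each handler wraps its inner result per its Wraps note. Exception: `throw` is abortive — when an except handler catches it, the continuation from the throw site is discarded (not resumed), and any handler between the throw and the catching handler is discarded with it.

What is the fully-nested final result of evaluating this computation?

Evaluation trace:
tell(9) @ H2 ⇒ log+=9
tell(0) @ H2 ⇒ log+=0
H0 returns 0
H1 returns 0
H2 returns (0, (9, 0))
= (0, (9, 0))

Answer: (0, (9, 0))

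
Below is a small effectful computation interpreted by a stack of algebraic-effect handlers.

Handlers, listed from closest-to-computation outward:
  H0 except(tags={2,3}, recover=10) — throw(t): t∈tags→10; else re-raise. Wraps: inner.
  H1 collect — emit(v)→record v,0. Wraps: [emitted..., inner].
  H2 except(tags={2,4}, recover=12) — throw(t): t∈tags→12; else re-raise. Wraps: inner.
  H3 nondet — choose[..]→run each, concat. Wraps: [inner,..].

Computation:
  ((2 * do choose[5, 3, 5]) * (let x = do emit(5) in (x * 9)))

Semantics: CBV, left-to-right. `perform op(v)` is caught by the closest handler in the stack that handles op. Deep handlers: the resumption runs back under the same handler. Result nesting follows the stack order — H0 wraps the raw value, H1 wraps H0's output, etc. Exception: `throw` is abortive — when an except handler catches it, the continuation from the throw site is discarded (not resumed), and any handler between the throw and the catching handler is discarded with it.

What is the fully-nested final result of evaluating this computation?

Answer: [[5, 0], [5, 0], [5, 0]]

Evaluation trace:
choose[5, 3, 5] @ H3
  branch[0] choose=5:
    emit(5) @ H1 ⇒ out+=5
    H0 returns 0
    H1 returns [5, 0]
    H2 returns [5, 0]
    H3 returns [[5, 0]]
  branch[1] choose=3:
    emit(5) @ H1 ⇒ out+=5
    H0 returns 0
    H1 returns [5, 0]
    H2 returns [5, 0]
    H3 returns [[5, 0]]
  branch[2] choose=5:
    emit(5) @ H1 ⇒ out+=5
    H0 returns 0
    H1 returns [5, 0]
    H2 returns [5, 0]
    H3 returns [[5, 0]]
= [[5, 0], [5, 0], [5, 0]]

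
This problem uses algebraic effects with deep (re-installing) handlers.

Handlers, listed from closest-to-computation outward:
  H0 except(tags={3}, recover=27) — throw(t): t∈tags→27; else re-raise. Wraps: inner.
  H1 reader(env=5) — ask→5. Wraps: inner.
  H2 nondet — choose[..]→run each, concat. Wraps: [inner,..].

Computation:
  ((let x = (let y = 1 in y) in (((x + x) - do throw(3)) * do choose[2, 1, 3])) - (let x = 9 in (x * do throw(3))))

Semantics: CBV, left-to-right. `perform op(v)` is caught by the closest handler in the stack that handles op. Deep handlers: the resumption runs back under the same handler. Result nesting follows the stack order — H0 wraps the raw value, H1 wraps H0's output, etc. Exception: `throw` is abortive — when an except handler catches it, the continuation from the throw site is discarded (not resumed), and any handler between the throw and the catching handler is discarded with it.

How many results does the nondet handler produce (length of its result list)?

Answer: 1

Step-by-step:
throw(3) @ H0 caught ⇒ 27
H1 returns 27
H2 returns [27]
= [27]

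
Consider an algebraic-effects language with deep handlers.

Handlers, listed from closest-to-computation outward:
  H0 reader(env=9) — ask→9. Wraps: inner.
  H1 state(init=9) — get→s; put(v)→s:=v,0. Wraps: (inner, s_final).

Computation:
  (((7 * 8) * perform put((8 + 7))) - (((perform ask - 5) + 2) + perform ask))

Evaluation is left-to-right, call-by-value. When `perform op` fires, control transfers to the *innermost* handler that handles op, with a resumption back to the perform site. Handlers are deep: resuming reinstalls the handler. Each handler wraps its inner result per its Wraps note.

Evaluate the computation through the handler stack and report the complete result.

Working:
put(15) @ H1 ⇒ s:=15
ask @ H0 ⇒ 9
ask @ H0 ⇒ 9
H0 returns -15
H1 returns (-15, 15)
= (-15, 15)

Answer: (-15, 15)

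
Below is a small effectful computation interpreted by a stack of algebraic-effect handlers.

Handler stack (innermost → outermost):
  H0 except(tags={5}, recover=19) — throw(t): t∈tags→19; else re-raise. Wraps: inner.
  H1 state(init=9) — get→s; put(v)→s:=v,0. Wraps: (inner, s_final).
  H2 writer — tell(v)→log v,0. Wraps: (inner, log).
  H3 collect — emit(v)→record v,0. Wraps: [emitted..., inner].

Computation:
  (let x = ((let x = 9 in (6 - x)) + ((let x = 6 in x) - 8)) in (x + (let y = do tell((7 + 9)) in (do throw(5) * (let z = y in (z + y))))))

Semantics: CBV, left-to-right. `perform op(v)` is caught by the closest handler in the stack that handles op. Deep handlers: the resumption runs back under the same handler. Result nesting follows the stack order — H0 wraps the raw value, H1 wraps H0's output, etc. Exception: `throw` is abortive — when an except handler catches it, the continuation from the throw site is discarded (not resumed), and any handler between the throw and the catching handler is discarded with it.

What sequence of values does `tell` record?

Answer: (16)

Working:
tell(16) @ H2 ⇒ log+=16
throw(5) @ H0 caught ⇒ 19
H1 returns (19, 9)
H2 returns ((19, 9), (16))
H3 returns [((19, 9), (16))]
= [((19, 9), (16))]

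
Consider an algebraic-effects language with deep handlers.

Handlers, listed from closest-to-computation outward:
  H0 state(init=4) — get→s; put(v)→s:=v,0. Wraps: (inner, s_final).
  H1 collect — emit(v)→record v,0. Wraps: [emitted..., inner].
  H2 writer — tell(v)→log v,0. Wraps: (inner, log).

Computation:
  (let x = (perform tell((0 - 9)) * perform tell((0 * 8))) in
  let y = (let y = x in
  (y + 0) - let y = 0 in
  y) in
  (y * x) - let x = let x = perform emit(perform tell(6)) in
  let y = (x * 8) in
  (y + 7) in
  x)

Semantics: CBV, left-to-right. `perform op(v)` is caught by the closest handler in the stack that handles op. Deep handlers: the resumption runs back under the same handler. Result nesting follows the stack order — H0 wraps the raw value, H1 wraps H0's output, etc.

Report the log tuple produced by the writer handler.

Answer: (-9, 0, 6)

Step-by-step:
tell(-9) @ H2 ⇒ log+=-9
tell(0) @ H2 ⇒ log+=0
tell(6) @ H2 ⇒ log+=6
emit(0) @ H1 ⇒ out+=0
H0 returns (-7, 4)
H1 returns [0, (-7, 4)]
H2 returns ([0, (-7, 4)], (-9, 0, 6))
= ([0, (-7, 4)], (-9, 0, 6))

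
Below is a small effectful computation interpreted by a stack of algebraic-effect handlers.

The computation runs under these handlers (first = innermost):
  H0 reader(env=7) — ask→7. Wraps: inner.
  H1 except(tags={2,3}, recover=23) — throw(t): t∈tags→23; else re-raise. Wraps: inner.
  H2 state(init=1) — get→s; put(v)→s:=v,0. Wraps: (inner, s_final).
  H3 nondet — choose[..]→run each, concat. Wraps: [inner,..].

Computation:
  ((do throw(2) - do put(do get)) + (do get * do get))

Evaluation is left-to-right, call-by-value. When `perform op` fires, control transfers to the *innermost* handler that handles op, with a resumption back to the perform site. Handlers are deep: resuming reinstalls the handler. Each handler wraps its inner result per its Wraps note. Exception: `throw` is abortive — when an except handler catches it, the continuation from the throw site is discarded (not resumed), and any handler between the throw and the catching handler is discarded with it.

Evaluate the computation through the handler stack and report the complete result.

Answer: [(23, 1)]

Evaluation trace:
throw(2) @ H1 caught ⇒ 23
H2 returns (23, 1)
H3 returns [(23, 1)]
= [(23, 1)]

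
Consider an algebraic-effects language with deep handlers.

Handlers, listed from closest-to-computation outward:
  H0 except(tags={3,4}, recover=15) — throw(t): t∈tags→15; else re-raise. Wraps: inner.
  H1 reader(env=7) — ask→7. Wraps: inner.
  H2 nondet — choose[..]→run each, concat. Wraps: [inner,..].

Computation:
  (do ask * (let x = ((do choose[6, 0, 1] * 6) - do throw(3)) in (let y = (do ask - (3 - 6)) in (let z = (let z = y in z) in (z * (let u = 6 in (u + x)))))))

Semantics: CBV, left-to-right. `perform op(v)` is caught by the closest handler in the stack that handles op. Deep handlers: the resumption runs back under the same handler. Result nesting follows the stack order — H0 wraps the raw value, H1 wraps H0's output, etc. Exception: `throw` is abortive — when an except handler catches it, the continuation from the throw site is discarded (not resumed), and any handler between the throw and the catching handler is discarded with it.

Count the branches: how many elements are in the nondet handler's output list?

Evaluation trace:
ask @ H1 ⇒ 7
choose[6, 0, 1] @ H2
  branch[0] choose=6:
    throw(3) @ H0 caught ⇒ 15
    H1 returns 15
    H2 returns [15]
  branch[1] choose=0:
    throw(3) @ H0 caught ⇒ 15
    H1 returns 15
    H2 returns [15]
  branch[2] choose=1:
    throw(3) @ H0 caught ⇒ 15
    H1 returns 15
    H2 returns [15]
= [15, 15, 15]

Answer: 3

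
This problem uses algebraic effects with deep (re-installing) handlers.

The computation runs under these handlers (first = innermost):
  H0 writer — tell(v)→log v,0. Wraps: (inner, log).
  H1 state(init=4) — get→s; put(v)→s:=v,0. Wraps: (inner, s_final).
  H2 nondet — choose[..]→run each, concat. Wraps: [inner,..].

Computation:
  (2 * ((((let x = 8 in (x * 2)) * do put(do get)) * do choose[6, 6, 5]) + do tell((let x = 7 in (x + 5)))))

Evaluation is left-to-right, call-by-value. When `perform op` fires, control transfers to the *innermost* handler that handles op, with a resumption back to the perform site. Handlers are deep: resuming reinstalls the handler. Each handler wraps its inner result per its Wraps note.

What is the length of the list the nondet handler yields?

Step-by-step:
get @ H1 ⇒ 4
put(4) @ H1 ⇒ s:=4
choose[6, 6, 5] @ H2
  branch[0] choose=6:
    tell(12) @ H0 ⇒ log+=12
    H0 returns (0, (12))
    H1 returns ((0, (12)), 4)
    H2 returns [((0, (12)), 4)]
  branch[1] choose=6:
    tell(12) @ H0 ⇒ log+=12
    H0 returns (0, (12))
    H1 returns ((0, (12)), 4)
    H2 returns [((0, (12)), 4)]
  branch[2] choose=5:
    tell(12) @ H0 ⇒ log+=12
    H0 returns (0, (12))
    H1 returns ((0, (12)), 4)
    H2 returns [((0, (12)), 4)]
= [((0, (12)), 4), ((0, (12)), 4), ((0, (12)), 4)]

Answer: 3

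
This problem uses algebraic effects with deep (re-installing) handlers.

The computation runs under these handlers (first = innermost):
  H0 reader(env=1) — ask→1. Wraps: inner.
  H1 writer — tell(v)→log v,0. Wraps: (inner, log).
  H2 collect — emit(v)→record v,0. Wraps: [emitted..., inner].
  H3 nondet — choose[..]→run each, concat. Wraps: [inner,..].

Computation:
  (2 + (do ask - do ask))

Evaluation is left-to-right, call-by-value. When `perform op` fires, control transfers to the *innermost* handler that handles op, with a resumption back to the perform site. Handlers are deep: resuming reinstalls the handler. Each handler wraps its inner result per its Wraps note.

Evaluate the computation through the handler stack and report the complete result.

Answer: [[(2, ())]]

Step-by-step:
ask @ H0 ⇒ 1
ask @ H0 ⇒ 1
H0 returns 2
H1 returns (2, ())
H2 returns [(2, ())]
H3 returns [[(2, ())]]
= [[(2, ())]]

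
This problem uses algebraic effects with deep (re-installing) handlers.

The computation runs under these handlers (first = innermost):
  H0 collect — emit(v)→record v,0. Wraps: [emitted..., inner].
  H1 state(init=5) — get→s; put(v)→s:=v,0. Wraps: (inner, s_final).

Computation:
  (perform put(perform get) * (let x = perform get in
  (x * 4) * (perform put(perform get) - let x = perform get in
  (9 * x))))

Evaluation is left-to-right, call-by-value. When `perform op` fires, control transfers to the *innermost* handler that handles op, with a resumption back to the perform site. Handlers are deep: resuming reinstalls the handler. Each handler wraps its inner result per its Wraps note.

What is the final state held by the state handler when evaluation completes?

Step-by-step:
get @ H1 ⇒ 5
put(5) @ H1 ⇒ s:=5
get @ H1 ⇒ 5
get @ H1 ⇒ 5
put(5) @ H1 ⇒ s:=5
get @ H1 ⇒ 5
H0 returns [0]
H1 returns ([0], 5)
= ([0], 5)

Answer: 5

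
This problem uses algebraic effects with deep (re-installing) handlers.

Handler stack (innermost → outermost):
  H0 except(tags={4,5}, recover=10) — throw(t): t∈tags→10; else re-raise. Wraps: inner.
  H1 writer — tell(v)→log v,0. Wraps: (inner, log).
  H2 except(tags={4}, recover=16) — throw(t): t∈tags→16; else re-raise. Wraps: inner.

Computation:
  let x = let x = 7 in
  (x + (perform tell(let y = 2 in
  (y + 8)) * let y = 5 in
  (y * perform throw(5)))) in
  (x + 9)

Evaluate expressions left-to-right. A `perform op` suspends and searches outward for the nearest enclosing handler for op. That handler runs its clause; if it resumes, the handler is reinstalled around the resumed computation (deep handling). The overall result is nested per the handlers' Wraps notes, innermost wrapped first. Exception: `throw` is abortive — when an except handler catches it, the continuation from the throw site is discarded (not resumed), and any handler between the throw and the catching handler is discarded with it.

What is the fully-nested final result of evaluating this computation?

Answer: (10, (10))

Step-by-step:
tell(10) @ H1 ⇒ log+=10
throw(5) @ H0 caught ⇒ 10
H1 returns (10, (10))
H2 returns (10, (10))
= (10, (10))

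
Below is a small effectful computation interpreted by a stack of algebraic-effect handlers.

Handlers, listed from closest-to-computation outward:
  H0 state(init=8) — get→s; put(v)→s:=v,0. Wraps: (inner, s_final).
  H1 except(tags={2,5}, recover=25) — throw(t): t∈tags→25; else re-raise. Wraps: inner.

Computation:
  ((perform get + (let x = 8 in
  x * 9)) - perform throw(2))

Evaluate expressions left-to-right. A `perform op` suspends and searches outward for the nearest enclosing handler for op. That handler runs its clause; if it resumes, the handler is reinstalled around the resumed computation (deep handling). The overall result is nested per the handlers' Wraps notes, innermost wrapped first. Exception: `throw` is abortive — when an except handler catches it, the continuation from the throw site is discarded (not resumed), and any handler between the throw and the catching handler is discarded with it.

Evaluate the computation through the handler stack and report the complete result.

Answer: 25

Evaluation trace:
get @ H0 ⇒ 8
throw(2) @ H1 caught ⇒ 25
= 25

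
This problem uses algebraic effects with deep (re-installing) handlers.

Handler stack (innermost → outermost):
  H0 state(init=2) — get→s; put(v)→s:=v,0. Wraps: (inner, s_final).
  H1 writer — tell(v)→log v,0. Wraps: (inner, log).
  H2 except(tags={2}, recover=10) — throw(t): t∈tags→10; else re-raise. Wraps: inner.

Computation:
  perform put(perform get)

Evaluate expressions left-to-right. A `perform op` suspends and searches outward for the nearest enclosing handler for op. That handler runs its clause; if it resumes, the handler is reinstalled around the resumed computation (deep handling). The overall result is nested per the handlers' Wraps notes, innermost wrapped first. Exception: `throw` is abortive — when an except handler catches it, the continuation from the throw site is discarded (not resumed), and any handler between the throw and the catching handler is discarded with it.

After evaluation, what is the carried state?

Evaluation trace:
get @ H0 ⇒ 2
put(2) @ H0 ⇒ s:=2
H0 returns (0, 2)
H1 returns ((0, 2), ())
H2 returns ((0, 2), ())
= ((0, 2), ())

Answer: 2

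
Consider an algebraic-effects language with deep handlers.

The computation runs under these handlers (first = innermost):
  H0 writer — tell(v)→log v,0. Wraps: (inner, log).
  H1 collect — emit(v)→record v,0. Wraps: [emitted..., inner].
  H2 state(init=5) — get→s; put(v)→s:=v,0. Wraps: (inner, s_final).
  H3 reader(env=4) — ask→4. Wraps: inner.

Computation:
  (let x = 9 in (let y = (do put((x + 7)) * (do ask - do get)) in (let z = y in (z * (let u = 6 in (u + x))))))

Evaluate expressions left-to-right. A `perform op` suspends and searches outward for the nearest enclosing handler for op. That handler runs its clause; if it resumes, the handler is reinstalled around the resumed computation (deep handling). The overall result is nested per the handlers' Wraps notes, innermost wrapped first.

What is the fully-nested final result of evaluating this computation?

Answer: ([(0, ())], 16)

Step-by-step:
put(16) @ H2 ⇒ s:=16
ask @ H3 ⇒ 4
get @ H2 ⇒ 16
H0 returns (0, ())
H1 returns [(0, ())]
H2 returns ([(0, ())], 16)
H3 returns ([(0, ())], 16)
= ([(0, ())], 16)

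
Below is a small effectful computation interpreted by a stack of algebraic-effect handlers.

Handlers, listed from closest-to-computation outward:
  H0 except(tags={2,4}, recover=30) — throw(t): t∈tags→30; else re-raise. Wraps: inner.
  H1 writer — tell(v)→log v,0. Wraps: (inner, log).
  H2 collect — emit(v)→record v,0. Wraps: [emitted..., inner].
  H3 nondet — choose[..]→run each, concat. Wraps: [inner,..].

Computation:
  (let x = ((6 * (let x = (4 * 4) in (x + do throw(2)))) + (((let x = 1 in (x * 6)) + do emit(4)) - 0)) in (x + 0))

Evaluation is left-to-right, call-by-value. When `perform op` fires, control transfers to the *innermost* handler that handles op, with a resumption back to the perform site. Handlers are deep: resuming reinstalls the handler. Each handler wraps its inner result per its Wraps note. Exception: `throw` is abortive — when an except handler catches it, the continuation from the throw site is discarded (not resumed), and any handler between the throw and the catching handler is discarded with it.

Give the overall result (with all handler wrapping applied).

Answer: [[(30, ())]]

Step-by-step:
throw(2) @ H0 caught ⇒ 30
H1 returns (30, ())
H2 returns [(30, ())]
H3 returns [[(30, ())]]
= [[(30, ())]]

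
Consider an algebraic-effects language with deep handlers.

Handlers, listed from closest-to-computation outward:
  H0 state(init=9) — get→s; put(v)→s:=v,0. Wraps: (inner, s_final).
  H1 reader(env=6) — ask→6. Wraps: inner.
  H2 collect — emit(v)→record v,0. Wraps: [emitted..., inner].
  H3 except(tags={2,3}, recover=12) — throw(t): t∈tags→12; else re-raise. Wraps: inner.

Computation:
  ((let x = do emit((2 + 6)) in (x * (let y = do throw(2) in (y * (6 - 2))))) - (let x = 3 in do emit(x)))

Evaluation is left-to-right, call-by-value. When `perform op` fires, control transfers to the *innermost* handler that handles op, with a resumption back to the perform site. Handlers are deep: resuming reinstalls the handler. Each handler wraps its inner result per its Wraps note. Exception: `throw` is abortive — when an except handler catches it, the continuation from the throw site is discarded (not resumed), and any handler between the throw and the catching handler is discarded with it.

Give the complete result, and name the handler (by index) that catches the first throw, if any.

Answer: 12 ; first throw caught by: H3

Working:
emit(8) @ H2 ⇒ out+=8
throw(2) @ H3 caught ⇒ 12
= 12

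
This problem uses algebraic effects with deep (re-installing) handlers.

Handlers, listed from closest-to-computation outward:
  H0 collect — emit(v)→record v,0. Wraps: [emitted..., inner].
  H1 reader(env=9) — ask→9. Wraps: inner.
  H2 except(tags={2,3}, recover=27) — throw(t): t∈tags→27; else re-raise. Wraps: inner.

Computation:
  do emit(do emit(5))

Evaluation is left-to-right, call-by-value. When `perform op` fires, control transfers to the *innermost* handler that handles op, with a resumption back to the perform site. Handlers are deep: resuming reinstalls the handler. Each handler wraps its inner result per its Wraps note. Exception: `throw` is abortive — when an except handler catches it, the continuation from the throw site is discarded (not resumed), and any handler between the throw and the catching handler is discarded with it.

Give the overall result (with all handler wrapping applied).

Evaluation trace:
emit(5) @ H0 ⇒ out+=5
emit(0) @ H0 ⇒ out+=0
H0 returns [5, 0, 0]
H1 returns [5, 0, 0]
H2 returns [5, 0, 0]
= [5, 0, 0]

Answer: [5, 0, 0]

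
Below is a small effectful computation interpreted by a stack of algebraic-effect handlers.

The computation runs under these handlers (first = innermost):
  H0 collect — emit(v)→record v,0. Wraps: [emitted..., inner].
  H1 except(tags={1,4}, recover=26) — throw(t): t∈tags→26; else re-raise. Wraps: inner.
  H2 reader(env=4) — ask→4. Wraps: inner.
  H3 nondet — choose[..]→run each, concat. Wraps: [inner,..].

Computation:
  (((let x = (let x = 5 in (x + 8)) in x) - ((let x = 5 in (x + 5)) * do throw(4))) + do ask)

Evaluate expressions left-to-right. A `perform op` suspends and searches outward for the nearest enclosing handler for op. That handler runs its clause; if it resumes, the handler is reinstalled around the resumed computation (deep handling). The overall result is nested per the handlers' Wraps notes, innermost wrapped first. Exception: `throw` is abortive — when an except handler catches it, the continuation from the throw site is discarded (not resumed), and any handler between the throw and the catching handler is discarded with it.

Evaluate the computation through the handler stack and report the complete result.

Step-by-step:
throw(4) @ H1 caught ⇒ 26
H2 returns 26
H3 returns [26]
= [26]

Answer: [26]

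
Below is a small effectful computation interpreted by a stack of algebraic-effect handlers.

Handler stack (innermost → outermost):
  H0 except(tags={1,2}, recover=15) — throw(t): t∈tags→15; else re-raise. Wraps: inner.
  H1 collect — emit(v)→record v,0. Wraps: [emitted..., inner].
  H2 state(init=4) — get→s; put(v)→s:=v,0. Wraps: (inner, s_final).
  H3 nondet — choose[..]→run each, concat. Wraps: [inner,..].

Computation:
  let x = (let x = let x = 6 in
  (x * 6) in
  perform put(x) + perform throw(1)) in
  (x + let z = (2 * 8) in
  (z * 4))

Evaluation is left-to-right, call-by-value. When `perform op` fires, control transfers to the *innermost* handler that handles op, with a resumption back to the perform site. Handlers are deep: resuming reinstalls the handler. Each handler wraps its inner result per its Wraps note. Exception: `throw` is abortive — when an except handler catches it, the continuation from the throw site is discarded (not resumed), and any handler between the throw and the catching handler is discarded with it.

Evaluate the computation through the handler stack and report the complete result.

Answer: [([15], 36)]

Evaluation trace:
put(36) @ H2 ⇒ s:=36
throw(1) @ H0 caught ⇒ 15
H1 returns [15]
H2 returns ([15], 36)
H3 returns [([15], 36)]
= [([15], 36)]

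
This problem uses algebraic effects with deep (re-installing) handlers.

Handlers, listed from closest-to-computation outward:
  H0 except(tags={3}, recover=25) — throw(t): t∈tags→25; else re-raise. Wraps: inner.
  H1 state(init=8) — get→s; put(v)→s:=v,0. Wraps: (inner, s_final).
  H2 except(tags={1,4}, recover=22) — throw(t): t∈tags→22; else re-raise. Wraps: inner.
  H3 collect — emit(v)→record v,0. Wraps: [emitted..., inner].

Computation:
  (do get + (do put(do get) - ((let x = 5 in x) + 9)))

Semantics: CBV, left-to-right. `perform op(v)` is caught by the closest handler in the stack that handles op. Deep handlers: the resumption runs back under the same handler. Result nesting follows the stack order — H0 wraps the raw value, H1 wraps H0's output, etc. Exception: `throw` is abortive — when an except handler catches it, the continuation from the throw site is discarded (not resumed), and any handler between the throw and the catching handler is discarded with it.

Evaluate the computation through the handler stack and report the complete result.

Evaluation trace:
get @ H1 ⇒ 8
get @ H1 ⇒ 8
put(8) @ H1 ⇒ s:=8
H0 returns -6
H1 returns (-6, 8)
H2 returns (-6, 8)
H3 returns [(-6, 8)]
= [(-6, 8)]

Answer: [(-6, 8)]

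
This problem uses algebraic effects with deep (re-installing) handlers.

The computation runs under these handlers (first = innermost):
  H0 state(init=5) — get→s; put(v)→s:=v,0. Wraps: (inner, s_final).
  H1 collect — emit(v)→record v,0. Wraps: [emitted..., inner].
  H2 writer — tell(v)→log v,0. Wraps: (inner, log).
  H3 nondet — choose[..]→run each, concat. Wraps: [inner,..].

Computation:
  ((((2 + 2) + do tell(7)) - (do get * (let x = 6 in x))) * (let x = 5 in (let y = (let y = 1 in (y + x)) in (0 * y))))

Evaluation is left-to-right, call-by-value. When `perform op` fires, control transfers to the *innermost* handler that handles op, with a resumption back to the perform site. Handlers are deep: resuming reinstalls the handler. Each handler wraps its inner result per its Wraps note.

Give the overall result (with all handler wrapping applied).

Answer: [([(0, 5)], (7))]

Evaluation trace:
tell(7) @ H2 ⇒ log+=7
get @ H0 ⇒ 5
H0 returns (0, 5)
H1 returns [(0, 5)]
H2 returns ([(0, 5)], (7))
H3 returns [([(0, 5)], (7))]
= [([(0, 5)], (7))]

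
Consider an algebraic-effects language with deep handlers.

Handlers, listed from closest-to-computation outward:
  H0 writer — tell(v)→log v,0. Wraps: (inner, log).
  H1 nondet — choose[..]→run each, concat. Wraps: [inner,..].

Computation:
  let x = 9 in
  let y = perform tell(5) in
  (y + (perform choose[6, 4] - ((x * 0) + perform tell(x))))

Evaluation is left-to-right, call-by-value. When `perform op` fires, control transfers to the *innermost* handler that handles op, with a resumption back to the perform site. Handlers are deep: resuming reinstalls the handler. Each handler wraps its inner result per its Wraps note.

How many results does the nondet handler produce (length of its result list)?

Answer: 2

Working:
tell(5) @ H0 ⇒ log+=5
choose[6, 4] @ H1
  branch[0] choose=6:
    tell(9) @ H0 ⇒ log+=9
    H0 returns (6, (5, 9))
    H1 returns [(6, (5, 9))]
  branch[1] choose=4:
    tell(9) @ H0 ⇒ log+=9
    H0 returns (4, (5, 9))
    H1 returns [(4, (5, 9))]
= [(6, (5, 9)), (4, (5, 9))]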